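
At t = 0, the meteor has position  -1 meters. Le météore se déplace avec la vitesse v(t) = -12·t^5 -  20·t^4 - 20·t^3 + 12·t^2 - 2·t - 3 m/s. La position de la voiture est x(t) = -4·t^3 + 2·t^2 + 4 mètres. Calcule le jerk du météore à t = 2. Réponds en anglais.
Starting from velocity v(t) = -12·t^5 - 20·t^4 - 20·t^3 + 12·t^2 - 2·t - 3, we take 2 derivatives. Taking d/dt of v(t), we find a(t) = -60·t^4 - 80·t^3 - 60·t^2 + 24·t - 2. The derivative of acceleration gives jerk: j(t) = -240·t^3 - 240·t^2 - 120·t + 24. We have jerk j(t) = -240·t^3 - 240·t^2 - 120·t + 24. Substituting t = 2: j(2) = -3096.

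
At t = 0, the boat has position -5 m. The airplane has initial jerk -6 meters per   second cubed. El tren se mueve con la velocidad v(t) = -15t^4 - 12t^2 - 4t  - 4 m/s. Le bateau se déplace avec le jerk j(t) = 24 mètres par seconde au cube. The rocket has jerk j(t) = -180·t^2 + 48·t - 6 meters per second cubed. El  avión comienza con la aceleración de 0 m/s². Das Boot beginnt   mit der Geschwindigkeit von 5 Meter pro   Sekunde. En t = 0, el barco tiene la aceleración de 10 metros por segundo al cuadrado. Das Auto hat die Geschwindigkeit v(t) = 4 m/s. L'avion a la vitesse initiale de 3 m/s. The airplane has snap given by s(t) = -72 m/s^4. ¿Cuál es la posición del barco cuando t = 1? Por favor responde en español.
Para resolver esto, necesitamos tomar 3 antiderivadas de nuestra ecuación de la sacudida j(t) = 24. La integral de la sacudida, con a(0) = 10, da la aceleración: a(t) = 24·t + 10. La integral de la aceleración, con v(0) = 5, da la velocidad: v(t) = 12·t^2 + 10·t + 5. La integral de la velocidad es la posición. Usando x(0) = -5, obtenemos x(t) = 4·t^3 + 5·t^2 + 5·t - 5. De la ecuación de la posición x(t) = 4·t^3 + 5·t^2 + 5·t - 5, sustituimos t = 1 para obtener x = 9.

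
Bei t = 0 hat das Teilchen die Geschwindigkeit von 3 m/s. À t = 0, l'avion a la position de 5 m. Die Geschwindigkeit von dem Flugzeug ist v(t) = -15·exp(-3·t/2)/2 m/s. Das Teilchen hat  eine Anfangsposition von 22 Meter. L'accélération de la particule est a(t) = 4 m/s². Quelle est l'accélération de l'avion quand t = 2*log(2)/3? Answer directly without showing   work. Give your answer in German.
Die Antwort ist 45/8.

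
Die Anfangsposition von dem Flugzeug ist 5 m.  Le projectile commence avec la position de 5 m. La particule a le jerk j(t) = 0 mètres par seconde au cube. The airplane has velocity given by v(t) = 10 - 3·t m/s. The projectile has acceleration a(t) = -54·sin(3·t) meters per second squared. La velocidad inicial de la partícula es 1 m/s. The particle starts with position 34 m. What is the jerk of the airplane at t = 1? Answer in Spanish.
Partiendo de la velocidad v(t) = 10 - 3·t, tomamos 2 derivadas. La derivada de la velocidad da la aceleración: a(t) = -3. La derivada de la aceleración da la sacudida: j(t) = 0. De la ecuación de la sacudida j(t) = 0, sustituimos t = 1 para obtener j = 0.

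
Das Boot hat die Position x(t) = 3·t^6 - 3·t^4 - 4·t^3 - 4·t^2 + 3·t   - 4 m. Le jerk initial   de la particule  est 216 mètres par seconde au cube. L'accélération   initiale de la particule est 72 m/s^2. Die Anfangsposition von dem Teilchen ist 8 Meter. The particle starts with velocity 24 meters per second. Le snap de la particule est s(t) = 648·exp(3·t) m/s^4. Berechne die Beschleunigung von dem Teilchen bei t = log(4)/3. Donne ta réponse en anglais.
We must find the antiderivative of our snap equation s(t) = 648·exp(3·t) 2 times. Taking ∫s(t)dt and applying j(0) = 216, we find j(t) = 216·exp(3·t). Integrating jerk and using the initial condition a(0) = 72, we get a(t) = 72·exp(3·t). We have acceleration a(t) = 72·exp(3·t). Substituting t = log(4)/3: a(log(4)/3) = 288.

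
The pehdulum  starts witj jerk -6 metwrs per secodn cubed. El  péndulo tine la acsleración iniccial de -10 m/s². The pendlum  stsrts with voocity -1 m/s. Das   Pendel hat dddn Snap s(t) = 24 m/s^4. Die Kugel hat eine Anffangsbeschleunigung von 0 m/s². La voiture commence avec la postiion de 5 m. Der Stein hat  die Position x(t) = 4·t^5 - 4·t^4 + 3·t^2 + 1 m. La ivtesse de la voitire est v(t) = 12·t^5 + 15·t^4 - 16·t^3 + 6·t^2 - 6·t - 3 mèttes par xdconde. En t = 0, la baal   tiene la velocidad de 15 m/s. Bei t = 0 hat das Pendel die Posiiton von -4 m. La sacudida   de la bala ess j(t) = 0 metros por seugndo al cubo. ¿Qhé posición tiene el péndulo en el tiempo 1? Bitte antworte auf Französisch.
Nous devons intégrer notre équation du snap s(t) = 24 4 fois. En intégrant le snap et en utilisant la condition initiale j(0) = -6, nous obtenons j(t) = 24·t - 6. En intégrant le jerk et en utilisant la condition initiale a(0) = -10, nous obtenons a(t) = 12·t^2 - 6·t - 10. En prenant ∫a(t)dt et en appliquant v(0) = -1, nous trouvons v(t) = 4·t^3 - 3·t^2 - 10·t - 1. L'intégrale de la vitesse, avec x(0) = -4, donne la position: x(t) = t^4 - t^3 - 5·t^2 - t - 4. En utilisant x(t) = t^4 - t^3 - 5·t^2 - t - 4 et en substituant t = 1, nous trouvons x = -10.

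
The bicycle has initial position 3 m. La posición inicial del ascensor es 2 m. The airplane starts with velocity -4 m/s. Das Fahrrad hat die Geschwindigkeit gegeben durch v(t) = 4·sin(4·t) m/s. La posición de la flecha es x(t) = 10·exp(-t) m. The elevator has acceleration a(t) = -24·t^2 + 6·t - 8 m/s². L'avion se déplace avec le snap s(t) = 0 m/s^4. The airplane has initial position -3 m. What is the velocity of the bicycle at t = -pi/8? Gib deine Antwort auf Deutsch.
Wir haben die Geschwindigkeit v(t) = 4·sin(4·t). Durch Einsetzen von t = -pi/8: v(-pi/8) = -4.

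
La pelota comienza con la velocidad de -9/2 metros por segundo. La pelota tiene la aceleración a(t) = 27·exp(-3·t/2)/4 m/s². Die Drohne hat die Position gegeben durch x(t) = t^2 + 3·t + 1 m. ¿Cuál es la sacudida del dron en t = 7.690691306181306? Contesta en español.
Partiendo de la posición x(t) = t^2 + 3·t + 1, tomamos 3 derivadas. Derivando la posición, obtenemos la velocidad: v(t) = 2·t + 3. La derivada de la velocidad da la aceleración: a(t) = 2. Tomando d/dt de a(t), encontramos j(t) = 0. De la ecuación de la sacudida j(t) = 0, sustituimos t = 7.690691306181306 para obtener j = 0.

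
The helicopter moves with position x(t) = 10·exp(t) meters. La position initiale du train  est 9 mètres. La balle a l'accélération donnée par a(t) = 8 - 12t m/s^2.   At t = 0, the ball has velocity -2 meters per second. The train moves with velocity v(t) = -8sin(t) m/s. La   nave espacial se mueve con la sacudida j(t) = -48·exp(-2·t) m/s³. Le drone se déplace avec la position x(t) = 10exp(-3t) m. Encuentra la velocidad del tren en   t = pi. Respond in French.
De l'équation de la vitesse v(t) = -8·sin(t), nous substituons t = pi pour obtenir v = 0.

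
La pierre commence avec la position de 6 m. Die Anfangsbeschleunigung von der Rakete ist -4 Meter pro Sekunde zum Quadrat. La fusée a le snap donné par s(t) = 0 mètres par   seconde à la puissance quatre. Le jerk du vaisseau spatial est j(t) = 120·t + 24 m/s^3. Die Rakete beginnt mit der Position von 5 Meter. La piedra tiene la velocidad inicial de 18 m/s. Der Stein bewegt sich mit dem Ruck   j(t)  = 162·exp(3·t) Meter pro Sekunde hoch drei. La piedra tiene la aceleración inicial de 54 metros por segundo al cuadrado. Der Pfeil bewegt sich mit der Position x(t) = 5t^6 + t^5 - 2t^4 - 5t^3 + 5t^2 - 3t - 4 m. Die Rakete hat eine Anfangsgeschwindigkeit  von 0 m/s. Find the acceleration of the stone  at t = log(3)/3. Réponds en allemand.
Ausgehend von dem Ruck j(t) = 162·exp(3·t), nehmen wir 1 Integral. Mit ∫j(t)dt und Anwendung von a(0) = 54, finden wir a(t) = 54·exp(3·t). Aus der Gleichung für die Beschleunigung a(t) = 54·exp(3·t), setzen wir t = log(3)/3 ein und erhalten a = 162.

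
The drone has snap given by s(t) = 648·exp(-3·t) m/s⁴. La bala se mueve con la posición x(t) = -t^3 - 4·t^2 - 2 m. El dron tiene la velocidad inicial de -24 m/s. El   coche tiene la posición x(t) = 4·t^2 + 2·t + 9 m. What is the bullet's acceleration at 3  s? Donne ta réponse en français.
En partant de la position x(t) = -t^3 - 4·t^2 - 2, nous prenons 2 dérivées. En prenant d/dt de x(t), nous trouvons v(t) = -3·t^2 - 8·t. En dérivant la vitesse, nous obtenons l'accélération: a(t) = -6·t - 8. Nous avons l'accélération a(t) = -6·t - 8. En substituant t = 3: a(3) = -26.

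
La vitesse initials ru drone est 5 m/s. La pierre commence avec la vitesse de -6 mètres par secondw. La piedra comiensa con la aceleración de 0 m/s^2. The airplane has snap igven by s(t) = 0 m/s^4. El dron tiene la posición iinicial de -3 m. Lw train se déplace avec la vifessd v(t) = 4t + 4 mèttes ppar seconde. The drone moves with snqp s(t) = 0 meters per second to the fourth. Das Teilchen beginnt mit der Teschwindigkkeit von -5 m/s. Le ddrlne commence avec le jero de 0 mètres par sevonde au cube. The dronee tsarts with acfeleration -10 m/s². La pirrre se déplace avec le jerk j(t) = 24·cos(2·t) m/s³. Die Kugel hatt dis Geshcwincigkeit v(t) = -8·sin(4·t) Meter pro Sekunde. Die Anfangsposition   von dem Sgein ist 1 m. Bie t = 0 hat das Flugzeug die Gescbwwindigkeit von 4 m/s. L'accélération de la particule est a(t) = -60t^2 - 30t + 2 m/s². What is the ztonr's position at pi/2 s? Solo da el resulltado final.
At t = pi/2, x = 1.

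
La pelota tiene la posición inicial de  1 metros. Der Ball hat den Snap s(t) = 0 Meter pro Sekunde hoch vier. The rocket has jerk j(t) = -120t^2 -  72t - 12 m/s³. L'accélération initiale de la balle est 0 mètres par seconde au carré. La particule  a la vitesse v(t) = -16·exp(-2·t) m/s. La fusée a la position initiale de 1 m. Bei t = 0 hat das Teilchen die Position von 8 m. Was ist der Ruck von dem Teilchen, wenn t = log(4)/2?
Um dies zu lösen, müssen wir 2 Ableitungen unserer Gleichung für die Geschwindigkeit v(t) = -16·exp(-2·t) nehmen. Die Ableitung von der Geschwindigkeit ergibt die Beschleunigung: a(t) = 32·exp(-2·t). Mit d/dt von a(t) finden wir j(t) = -64·exp(-2·t). Mit j(t) = -64·exp(-2·t) und Einsetzen von t = log(4)/2, finden wir j = -16.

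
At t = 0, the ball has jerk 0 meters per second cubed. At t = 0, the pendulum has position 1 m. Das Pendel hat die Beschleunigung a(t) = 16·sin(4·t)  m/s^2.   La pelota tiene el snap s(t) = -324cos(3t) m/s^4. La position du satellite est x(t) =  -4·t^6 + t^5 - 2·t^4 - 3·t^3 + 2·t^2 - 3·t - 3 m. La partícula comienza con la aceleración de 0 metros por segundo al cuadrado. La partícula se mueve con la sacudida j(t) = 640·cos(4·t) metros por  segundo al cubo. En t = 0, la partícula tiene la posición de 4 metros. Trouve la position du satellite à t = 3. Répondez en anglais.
From the given position equation x(t) = -4·t^6 + t^5 - 2·t^4 - 3·t^3 + 2·t^2 - 3·t - 3, we substitute t = 3 to get x = -2910.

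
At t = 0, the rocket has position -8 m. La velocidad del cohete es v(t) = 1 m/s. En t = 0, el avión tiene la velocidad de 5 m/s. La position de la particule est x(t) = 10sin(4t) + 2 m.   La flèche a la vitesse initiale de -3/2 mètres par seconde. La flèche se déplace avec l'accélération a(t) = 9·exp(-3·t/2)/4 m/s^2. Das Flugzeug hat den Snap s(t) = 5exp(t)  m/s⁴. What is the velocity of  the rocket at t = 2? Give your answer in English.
Using v(t) = 1 and substituting t = 2, we find v = 1.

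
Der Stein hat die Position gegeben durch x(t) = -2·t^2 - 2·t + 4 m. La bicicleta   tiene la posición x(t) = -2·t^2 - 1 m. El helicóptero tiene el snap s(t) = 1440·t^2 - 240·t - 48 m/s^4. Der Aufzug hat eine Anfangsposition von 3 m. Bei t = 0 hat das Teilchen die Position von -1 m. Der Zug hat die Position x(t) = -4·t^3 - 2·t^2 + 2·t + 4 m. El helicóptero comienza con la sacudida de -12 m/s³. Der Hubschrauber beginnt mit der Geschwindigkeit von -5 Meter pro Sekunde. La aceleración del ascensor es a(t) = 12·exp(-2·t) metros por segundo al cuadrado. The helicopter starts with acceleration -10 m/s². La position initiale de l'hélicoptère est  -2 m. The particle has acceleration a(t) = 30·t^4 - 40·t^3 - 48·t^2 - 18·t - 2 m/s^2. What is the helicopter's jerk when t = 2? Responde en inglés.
To solve this, we need to take 1 integral of our snap equation s(t) = 1440·t^2 - 240·t - 48. Integrating snap and using the initial condition j(0) = -12, we get j(t) = 480·t^3 - 120·t^2 - 48·t - 12. Using j(t) = 480·t^3 - 120·t^2 - 48·t - 12 and substituting t = 2, we find j = 3252.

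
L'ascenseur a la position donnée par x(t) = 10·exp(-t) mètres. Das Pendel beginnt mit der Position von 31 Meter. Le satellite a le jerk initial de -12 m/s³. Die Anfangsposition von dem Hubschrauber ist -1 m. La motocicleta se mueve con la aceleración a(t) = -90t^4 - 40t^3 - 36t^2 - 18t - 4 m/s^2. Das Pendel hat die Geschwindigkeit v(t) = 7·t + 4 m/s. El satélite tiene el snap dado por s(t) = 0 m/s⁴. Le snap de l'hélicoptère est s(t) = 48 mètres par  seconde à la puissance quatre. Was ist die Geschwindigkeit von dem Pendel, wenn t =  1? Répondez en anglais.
Using v(t) = 7·t + 4 and substituting t = 1, we find v = 11.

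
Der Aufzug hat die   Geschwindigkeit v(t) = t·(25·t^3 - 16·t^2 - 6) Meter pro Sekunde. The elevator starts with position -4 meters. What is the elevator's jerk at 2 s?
Starting from velocity v(t) = t·(25·t^3 - 16·t^2 - 6), we take 2 derivatives. The derivative of velocity gives acceleration: a(t) = 25·t^3 - 16·t^2 + t·(75·t^2 - 32·t) - 6. Differentiating acceleration, we get jerk: j(t) = 150·t^2 + t·(150·t - 32) - 64·t. We have jerk j(t) = 150·t^2 + t·(150·t - 32) - 64·t. Substituting t = 2: j(2) = 1008.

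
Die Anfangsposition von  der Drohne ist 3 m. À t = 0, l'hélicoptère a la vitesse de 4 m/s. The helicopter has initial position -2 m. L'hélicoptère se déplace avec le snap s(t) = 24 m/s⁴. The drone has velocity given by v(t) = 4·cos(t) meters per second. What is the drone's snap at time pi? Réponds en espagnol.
Debemos derivar nuestra ecuación de la velocidad v(t) = 4·cos(t) 3 veces. Derivando la velocidad, obtenemos la aceleración: a(t) = -4·sin(t). Derivando la aceleración, obtenemos la sacudida: j(t) = -4·cos(t). Derivando la sacudida, obtenemos el snap: s(t) = 4·sin(t). De la ecuación del snap s(t) = 4·sin(t), sustituimos t = pi para obtener s = 0.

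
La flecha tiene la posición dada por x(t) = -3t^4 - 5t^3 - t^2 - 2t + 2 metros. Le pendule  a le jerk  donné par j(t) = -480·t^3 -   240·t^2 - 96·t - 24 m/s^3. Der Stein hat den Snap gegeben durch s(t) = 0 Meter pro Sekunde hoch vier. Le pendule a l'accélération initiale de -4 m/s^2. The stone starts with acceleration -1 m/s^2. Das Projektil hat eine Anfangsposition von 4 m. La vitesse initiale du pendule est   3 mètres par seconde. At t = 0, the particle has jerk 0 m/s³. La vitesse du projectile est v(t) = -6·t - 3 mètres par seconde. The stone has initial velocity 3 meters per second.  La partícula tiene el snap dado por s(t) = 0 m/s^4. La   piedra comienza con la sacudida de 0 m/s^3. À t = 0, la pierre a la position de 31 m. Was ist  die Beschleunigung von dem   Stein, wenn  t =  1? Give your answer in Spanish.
Necesitamos integrar nuestra ecuación del snap s(t) = 0 2 veces. Integrando el snap y usando la condición inicial j(0) = 0, obtenemos j(t) = 0. Tomando ∫j(t)dt y aplicando a(0) = -1, encontramos a(t) = -1. Usando a(t) = -1 y sustituyendo t = 1, encontramos a = -1.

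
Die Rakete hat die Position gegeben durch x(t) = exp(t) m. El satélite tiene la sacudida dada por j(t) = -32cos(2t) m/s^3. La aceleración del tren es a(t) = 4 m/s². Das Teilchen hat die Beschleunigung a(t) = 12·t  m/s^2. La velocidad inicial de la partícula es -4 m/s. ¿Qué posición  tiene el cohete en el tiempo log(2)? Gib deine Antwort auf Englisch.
We have position x(t) = exp(t). Substituting t = log(2): x(log(2)) = 2.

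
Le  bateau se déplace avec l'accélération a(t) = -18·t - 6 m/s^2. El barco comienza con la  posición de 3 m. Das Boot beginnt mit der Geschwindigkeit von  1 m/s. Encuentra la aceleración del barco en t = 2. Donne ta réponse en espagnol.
Tenemos la aceleración a(t) = -18·t - 6. Sustituyendo t = 2: a(2) = -42.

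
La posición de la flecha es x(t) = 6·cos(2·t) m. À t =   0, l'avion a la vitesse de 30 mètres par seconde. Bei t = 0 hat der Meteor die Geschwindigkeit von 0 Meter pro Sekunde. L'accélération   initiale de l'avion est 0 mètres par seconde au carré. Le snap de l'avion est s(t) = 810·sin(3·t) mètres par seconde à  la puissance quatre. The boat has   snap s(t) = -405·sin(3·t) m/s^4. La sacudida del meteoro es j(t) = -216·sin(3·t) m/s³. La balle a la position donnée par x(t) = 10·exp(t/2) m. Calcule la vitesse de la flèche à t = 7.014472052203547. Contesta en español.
Para resolver esto, necesitamos tomar 1 derivada de nuestra ecuación de la posición x(t) = 6·cos(2·t). Tomando d/dt de x(t), encontramos v(t) = -12·sin(2·t). Tenemos la velocidad v(t) = -12·sin(2·t). Sustituyendo t = 7.014472052203547: v(7.014472052203547) = -11.9297954664754.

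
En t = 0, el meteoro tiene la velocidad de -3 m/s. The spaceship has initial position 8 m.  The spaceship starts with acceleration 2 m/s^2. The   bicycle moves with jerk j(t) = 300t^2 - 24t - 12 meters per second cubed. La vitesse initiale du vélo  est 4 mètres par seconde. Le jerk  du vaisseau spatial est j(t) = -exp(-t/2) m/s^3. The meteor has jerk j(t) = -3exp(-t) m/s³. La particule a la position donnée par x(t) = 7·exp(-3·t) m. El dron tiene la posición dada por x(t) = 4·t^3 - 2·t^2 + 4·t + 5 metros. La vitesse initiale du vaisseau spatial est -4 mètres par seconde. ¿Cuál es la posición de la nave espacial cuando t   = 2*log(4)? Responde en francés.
Nous devons trouver l'intégrale de notre équation du jerk j(t) = -exp(-t/2) 3 fois. L'intégrale du jerk, avec a(0) = 2, donne l'accélération: a(t) = 2·exp(-t/2). En prenant ∫a(t)dt et en appliquant v(0) = -4, nous trouvons v(t) = -4·exp(-t/2). En intégrant la vitesse et en utilisant la condition initiale x(0) = 8, nous obtenons x(t) = 8·exp(-t/2). En utilisant x(t) = 8·exp(-t/2) et en substituant t = 2*log(4), nous trouvons x = 2.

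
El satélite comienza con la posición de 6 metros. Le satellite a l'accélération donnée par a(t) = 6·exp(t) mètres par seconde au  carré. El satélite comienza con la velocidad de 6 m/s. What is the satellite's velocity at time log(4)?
We need to integrate our acceleration equation a(t) = 6·exp(t) 1 time. Taking ∫a(t)dt and applying v(0) = 6, we find v(t) = 6·exp(t). We have velocity v(t) = 6·exp(t). Substituting t = log(4): v(log(4)) = 24.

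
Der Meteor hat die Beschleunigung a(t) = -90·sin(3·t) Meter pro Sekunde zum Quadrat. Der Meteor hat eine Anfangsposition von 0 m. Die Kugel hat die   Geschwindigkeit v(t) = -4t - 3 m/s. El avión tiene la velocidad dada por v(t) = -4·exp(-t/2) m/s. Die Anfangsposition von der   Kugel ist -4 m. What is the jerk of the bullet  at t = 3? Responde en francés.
En partant de la vitesse v(t) = -4·t - 3, nous prenons 2 dérivées. La dérivée de la vitesse donne l'accélération: a(t) = -4. La dérivée de l'accélération donne le jerk: j(t) = 0. De l'équation du jerk j(t) = 0, nous substituons t = 3 pour obtenir j = 0.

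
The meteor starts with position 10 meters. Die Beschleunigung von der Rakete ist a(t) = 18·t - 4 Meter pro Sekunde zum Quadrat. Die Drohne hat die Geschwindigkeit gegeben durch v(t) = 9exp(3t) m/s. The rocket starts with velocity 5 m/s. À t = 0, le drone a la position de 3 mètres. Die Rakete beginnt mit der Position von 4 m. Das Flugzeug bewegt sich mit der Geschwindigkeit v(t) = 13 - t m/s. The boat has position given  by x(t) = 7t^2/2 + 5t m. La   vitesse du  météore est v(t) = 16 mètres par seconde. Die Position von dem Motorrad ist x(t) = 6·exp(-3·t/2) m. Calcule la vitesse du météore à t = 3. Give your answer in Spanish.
Tenemos la velocidad v(t) = 16. Sustituyendo t = 3: v(3) = 16.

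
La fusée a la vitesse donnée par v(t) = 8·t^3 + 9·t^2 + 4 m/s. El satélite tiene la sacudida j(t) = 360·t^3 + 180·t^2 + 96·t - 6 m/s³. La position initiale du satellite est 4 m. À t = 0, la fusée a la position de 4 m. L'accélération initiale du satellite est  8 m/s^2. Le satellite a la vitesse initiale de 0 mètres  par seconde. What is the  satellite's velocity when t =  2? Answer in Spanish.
Partiendo de la sacudida j(t) = 360·t^3 + 180·t^2 + 96·t - 6, tomamos 2 antiderivadas. Tomando ∫j(t)dt y aplicando a(0) = 8, encontramos a(t) = 90·t^4 + 60·t^3 + 48·t^2 - 6·t + 8. La integral de la aceleración, con v(0) = 0, da la velocidad: v(t) = t·(18·t^4 + 15·t^3 + 16·t^2 - 3·t + 8). Usando v(t) = t·(18·t^4 + 15·t^3 + 16·t^2 - 3·t + 8) y sustituyendo t = 2, encontramos v = 948.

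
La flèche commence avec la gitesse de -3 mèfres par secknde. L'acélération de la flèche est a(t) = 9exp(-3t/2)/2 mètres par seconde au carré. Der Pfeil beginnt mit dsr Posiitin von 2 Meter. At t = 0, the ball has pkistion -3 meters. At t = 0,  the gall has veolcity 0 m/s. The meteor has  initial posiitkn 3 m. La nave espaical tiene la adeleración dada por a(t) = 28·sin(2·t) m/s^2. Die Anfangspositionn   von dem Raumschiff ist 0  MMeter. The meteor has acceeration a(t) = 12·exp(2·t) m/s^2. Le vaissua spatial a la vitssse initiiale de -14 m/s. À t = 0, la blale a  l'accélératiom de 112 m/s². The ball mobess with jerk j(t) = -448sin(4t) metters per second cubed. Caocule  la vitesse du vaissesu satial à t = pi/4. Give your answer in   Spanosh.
Para resolver esto, necesitamos tomar 1 integral de nuestra ecuación de la aceleración a(t) = 28·sin(2·t). La integral de la aceleración es la velocidad. Usando v(0) = -14, obtenemos v(t) = -14·cos(2·t). Tenemos la velocidad v(t) = -14·cos(2·t). Sustituyendo t = pi/4: v(pi/4) = 0.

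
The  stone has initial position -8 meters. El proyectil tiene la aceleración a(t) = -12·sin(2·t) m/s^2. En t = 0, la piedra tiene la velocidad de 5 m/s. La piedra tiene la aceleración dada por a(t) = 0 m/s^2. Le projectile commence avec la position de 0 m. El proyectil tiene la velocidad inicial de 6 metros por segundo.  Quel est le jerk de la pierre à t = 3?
En partant de l'accélération a(t) = 0, nous prenons 1 dérivée. En dérivant l'accélération, nous obtenons le jerk: j(t) = 0. De l'équation du jerk j(t) = 0, nous substituons t = 3 pour obtenir j = 0.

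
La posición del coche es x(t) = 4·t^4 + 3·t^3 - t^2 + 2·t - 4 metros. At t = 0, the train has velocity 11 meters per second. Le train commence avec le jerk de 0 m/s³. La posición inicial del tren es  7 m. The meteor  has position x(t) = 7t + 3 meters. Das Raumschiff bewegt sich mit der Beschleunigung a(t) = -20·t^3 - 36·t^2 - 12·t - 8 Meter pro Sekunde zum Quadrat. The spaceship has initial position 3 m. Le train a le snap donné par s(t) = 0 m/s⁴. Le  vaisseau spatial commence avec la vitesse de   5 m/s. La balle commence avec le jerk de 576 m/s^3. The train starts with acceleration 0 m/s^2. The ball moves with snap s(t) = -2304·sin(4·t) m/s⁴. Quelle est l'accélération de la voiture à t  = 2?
En partant de la position x(t) = 4·t^4 + 3·t^3 - t^2 + 2·t - 4, nous prenons 2 dérivées. En dérivant la position, nous obtenons la vitesse: v(t) = 16·t^3 + 9·t^2 - 2·t + 2. La dérivée de la vitesse donne l'accélération: a(t) = 48·t^2 + 18·t - 2. En utilisant a(t) = 48·t^2 + 18·t - 2 et en substituant t = 2, nous trouvons a = 226.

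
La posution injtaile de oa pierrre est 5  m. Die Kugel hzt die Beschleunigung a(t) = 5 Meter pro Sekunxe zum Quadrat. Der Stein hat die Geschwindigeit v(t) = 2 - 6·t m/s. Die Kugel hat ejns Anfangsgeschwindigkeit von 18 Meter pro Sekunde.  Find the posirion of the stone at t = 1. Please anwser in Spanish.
Partiendo de la velocidad v(t) = 2 - 6·t, tomamos 1 integral. Integrando la velocidad y usando la condición inicial x(0) = 5, obtenemos x(t) = -3·t^2 + 2·t + 5. De la ecuación de la posición x(t) = -3·t^2 + 2·t + 5, sustituimos t = 1 para obtener x = 4.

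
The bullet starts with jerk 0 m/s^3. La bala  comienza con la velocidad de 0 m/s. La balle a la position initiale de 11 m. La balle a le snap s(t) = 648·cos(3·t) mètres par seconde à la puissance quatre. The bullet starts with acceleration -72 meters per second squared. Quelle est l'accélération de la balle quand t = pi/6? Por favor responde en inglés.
To find the answer, we compute 2 integrals of s(t) = 648·cos(3·t). The integral of snap, with j(0) = 0, gives jerk: j(t) = 216·sin(3·t). The integral of jerk is acceleration. Using a(0) = -72, we get a(t) = -72·cos(3·t). From the given acceleration equation a(t) = -72·cos(3·t), we substitute t = pi/6 to get a = 0.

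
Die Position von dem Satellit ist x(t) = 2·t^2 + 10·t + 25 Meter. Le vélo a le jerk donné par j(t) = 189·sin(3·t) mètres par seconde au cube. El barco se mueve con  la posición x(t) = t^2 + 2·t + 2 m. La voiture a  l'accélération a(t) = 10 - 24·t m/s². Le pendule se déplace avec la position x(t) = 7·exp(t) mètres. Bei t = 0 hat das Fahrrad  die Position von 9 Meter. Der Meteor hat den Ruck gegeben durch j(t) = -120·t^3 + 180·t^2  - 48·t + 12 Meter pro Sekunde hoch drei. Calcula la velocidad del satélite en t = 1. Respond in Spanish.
Debemos derivar nuestra ecuación de la posición x(t) = 2·t^2 + 10·t + 25 1 vez. Derivando la posición, obtenemos la velocidad: v(t) = 4·t + 10. Tenemos la velocidad v(t) = 4·t + 10. Sustituyendo t = 1: v(1) = 14.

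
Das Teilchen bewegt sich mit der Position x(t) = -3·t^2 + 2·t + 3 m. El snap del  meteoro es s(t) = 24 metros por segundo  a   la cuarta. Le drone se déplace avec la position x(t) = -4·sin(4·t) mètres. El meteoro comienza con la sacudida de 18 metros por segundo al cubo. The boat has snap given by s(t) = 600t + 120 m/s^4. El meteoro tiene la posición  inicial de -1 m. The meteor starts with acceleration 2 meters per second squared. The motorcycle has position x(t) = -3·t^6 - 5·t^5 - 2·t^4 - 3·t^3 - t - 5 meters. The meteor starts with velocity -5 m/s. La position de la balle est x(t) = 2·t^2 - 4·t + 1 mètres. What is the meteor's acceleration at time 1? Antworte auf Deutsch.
Ausgehend von dem Snap s(t) = 24, nehmen wir 2 Integrale. Die Stammfunktion von dem Snap ist der Ruck. Mit j(0) = 18 erhalten wir j(t) = 24·t + 18. Die Stammfunktion von dem Ruck ist die Beschleunigung. Mit a(0) = 2 erhalten wir a(t) = 12·t^2 + 18·t + 2. Wir haben die Beschleunigung a(t) = 12·t^2 + 18·t + 2. Durch Einsetzen von t = 1: a(1) = 32.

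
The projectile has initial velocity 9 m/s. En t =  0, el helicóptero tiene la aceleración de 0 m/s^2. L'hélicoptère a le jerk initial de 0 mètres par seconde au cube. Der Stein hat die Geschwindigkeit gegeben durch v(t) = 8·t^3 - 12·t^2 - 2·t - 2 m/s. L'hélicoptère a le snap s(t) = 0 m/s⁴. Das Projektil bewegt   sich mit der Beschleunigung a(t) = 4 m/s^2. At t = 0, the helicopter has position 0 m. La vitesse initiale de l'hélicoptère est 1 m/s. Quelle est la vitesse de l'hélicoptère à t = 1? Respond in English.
Starting from snap s(t) = 0, we take 3 antiderivatives. The antiderivative of snap, with j(0) = 0, gives jerk: j(t) = 0. The integral of jerk, with a(0) = 0, gives acceleration: a(t) = 0. Finding the antiderivative of a(t) and using v(0) = 1: v(t) = 1. We have velocity v(t) = 1. Substituting t = 1: v(1) = 1.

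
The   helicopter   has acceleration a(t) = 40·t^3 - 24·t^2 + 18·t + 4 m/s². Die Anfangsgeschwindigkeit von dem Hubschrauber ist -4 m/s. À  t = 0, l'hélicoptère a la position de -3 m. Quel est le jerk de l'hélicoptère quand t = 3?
Nous devons dériver notre équation de l'accélération a(t) = 40·t^3 - 24·t^2 + 18·t + 4 1 fois. En dérivant l'accélération, nous obtenons le jerk: j(t) = 120·t^2 - 48·t + 18. Nous avons le jerk j(t) = 120·t^2 - 48·t + 18. En substituant t = 3: j(3) = 954.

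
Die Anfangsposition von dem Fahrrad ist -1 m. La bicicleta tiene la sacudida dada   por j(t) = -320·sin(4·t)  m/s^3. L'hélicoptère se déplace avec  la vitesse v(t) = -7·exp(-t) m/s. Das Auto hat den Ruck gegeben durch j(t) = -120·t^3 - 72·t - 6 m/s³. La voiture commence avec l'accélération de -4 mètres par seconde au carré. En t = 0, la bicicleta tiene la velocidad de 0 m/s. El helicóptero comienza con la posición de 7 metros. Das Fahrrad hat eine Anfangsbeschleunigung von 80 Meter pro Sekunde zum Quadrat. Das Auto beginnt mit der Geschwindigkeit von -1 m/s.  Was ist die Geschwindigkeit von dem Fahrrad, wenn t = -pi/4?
Ausgehend von dem Ruck j(t) = -320·sin(4·t), nehmen wir 2 Integrale. Durch Integration von dem Ruck und Verwendung der Anfangsbedingung a(0) = 80, erhalten wir a(t) = 80·cos(4·t). Mit ∫a(t)dt und Anwendung von v(0) = 0, finden wir v(t) = 20·sin(4·t). Aus der Gleichung für die Geschwindigkeit v(t) = 20·sin(4·t), setzen wir t = -pi/4 ein und erhalten v = 0.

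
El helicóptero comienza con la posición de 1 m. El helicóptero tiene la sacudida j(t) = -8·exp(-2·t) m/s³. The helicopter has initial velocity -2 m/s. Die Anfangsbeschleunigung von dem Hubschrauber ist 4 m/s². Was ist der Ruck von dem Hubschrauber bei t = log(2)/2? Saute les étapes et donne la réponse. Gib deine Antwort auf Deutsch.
Die Antwort ist -4.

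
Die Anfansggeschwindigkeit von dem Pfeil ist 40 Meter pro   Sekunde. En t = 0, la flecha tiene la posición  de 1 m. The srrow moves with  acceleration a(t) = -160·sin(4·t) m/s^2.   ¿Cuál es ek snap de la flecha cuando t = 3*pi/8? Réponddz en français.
En partant de l'accélération a(t) = -160·sin(4·t), nous prenons 2 dérivées. La dérivée de l'accélération donne le jerk: j(t) = -640·cos(4·t). En dérivant le jerk, nous obtenons le snap: s(t) = 2560·sin(4·t). De l'équation du snap s(t) = 2560·sin(4·t), nous substituons t = 3*pi/8 pour obtenir s = -2560.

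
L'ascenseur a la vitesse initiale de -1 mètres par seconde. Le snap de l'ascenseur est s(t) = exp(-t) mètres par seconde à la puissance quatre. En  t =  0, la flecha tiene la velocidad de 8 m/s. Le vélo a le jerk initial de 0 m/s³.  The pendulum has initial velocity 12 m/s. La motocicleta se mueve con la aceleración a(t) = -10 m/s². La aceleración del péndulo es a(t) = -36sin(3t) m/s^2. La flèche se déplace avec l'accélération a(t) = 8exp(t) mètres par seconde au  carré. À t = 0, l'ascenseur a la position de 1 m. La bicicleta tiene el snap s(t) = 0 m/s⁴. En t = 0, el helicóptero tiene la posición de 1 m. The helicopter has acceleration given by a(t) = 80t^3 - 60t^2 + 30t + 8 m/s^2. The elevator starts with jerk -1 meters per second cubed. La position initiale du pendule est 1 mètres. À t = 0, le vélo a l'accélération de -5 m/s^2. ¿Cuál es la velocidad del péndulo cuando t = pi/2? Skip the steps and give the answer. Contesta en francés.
v(pi/2) = 0.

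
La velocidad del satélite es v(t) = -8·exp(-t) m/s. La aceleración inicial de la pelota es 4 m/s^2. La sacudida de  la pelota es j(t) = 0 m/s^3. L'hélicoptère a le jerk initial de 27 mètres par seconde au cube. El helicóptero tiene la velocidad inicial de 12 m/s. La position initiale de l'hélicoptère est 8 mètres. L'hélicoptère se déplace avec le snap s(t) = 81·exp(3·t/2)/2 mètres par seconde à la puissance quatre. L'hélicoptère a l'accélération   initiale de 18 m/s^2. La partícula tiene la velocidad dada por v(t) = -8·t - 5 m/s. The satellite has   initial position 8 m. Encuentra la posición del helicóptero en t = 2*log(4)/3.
Necesitamos integrar nuestra ecuación del snap s(t) = 81·exp(3·t/2)/2 4 veces. Tomando ∫s(t)dt y aplicando j(0) = 27, encontramos j(t) = 27·exp(3·t/2). La integral de la sacudida es la aceleración. Usando a(0) = 18, obtenemos a(t) = 18·exp(3·t/2). Tomando ∫a(t)dt y aplicando v(0) = 12, encontramos v(t) = 12·exp(3·t/2). Integrando la velocidad y usando la condición inicial x(0) = 8, obtenemos x(t) = 8·exp(3·t/2). Tenemos la posición x(t) = 8·exp(3·t/2). Sustituyendo t = 2*log(4)/3: x(2*log(4)/3) = 32.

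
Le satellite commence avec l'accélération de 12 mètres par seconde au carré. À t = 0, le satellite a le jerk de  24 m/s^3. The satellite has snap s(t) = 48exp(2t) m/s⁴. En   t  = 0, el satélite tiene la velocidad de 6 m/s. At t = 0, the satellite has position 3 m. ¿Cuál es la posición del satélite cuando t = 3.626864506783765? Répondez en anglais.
To solve this, we need to take 4 integrals of our snap equation s(t) = 48·exp(2·t). The integral of snap, with j(0) = 24, gives jerk: j(t) = 24·exp(2·t). The integral of jerk is acceleration. Using a(0) = 12, we get a(t) = 12·exp(2·t). The integral of acceleration, with v(0) = 6, gives velocity: v(t) = 6·exp(2·t). Finding the integral of v(t) and using x(0) = 3: x(t) = 3·exp(2·t). From the given position equation x(t) = 3·exp(2·t), we substitute t = 3.626864506783765 to get x = 4240.09647809849.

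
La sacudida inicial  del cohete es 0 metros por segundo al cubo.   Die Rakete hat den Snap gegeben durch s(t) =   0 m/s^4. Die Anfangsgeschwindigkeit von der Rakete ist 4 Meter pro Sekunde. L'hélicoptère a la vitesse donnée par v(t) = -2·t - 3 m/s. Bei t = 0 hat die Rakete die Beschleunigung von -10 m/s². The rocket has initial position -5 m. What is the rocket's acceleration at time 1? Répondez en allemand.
Wir müssen unsere Gleichung für den Snap s(t) = 0 2-mal integrieren. Die Stammfunktion von dem Snap ist der Ruck. Mit j(0) = 0 erhalten wir j(t) = 0. Die Stammfunktion von dem Ruck ist die Beschleunigung. Mit a(0) = -10 erhalten wir a(t) = -10. Mit a(t) = -10 und Einsetzen von t = 1, finden wir a = -10.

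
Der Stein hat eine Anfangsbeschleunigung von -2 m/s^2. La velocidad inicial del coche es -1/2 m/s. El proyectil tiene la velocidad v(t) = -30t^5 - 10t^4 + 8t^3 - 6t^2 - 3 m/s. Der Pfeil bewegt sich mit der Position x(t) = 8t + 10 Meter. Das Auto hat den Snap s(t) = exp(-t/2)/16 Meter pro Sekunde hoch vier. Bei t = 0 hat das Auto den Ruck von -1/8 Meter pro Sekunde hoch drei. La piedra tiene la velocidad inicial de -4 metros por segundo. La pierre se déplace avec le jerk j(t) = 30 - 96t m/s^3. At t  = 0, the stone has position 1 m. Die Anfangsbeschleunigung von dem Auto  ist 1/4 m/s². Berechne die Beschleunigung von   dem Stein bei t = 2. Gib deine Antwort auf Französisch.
Pour résoudre ceci, nous devons prendre 1 primitive de notre équation du jerk j(t) = 30 - 96·t. L'intégrale du jerk est l'accélération. En utilisant a(0) = -2, nous obtenons a(t) = -48·t^2 + 30·t - 2. En utilisant a(t) = -48·t^2 + 30·t - 2 et en substituant t = 2, nous trouvons a = -134.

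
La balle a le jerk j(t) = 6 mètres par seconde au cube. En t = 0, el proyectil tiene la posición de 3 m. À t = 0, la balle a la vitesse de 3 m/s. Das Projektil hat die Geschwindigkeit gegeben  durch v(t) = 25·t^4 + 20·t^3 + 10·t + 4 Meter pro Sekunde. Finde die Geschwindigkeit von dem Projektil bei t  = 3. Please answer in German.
Mit v(t) = 25·t^4 + 20·t^3 + 10·t + 4 und Einsetzen von t = 3, finden wir v = 2599.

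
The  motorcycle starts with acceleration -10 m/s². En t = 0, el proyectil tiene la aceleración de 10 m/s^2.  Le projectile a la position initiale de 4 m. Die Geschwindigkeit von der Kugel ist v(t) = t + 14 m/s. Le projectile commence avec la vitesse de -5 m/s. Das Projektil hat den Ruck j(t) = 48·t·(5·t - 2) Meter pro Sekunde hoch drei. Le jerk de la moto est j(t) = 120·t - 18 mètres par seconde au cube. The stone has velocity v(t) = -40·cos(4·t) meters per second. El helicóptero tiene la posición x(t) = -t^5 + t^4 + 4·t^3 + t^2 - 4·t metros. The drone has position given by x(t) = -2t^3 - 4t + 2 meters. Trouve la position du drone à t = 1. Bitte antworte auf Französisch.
De l'équation de la position x(t) = -2·t^3 - 4·t + 2, nous substituons t = 1 pour obtenir x = -4.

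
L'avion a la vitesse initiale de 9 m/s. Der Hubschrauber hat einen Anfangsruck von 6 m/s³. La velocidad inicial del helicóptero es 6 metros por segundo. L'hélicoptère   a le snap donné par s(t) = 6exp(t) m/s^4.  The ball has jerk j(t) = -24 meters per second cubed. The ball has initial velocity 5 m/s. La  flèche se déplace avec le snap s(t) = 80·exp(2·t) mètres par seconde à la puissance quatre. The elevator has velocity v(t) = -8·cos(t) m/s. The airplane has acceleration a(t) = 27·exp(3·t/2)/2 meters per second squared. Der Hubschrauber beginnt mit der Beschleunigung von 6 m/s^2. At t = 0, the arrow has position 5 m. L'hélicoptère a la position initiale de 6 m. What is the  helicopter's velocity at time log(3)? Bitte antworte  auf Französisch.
En partant du snap s(t) = 6·exp(t), nous prenons 3 intégrales. En intégrant le snap et en utilisant la condition initiale j(0) = 6, nous obtenons j(t) = 6·exp(t). La primitive du jerk est l'accélération. En utilisant a(0) = 6, nous obtenons a(t) = 6·exp(t). En prenant ∫a(t)dt et en appliquant v(0) = 6, nous trouvons v(t) = 6·exp(t). En utilisant v(t) = 6·exp(t) et en substituant t = log(3), nous trouvons v = 18.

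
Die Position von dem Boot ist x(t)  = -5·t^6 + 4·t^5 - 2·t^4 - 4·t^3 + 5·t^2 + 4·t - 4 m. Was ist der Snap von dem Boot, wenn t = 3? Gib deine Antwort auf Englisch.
To solve this, we need to take 4 derivatives of our position equation x(t) = -5·t^6 + 4·t^5 - 2·t^4 - 4·t^3 + 5·t^2 + 4·t - 4. Taking d/dt of x(t), we find v(t) = -30·t^5 + 20·t^4 - 8·t^3 - 12·t^2 + 10·t + 4. The derivative of velocity gives acceleration: a(t) = -150·t^4 + 80·t^3 - 24·t^2 - 24·t + 10. Differentiating acceleration, we get jerk: j(t) = -600·t^3 + 240·t^2 - 48·t - 24. Taking d/dt of j(t), we find s(t) = -1800·t^2 + 480·t - 48. We have snap s(t) = -1800·t^2 + 480·t - 48. Substituting t = 3: s(3) = -14808.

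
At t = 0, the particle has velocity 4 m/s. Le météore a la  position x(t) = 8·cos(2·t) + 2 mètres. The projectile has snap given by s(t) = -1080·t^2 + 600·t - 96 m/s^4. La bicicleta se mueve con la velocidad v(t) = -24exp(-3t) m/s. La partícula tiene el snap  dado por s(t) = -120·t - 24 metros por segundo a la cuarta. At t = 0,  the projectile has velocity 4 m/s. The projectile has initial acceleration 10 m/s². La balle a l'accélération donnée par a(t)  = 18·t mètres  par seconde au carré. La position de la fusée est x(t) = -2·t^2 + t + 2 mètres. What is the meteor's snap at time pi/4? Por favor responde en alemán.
Wir müssen unsere Gleichung für die Position x(t) = 8·cos(2·t) + 2 4-mal ableiten. Durch Ableiten von der Position erhalten wir die Geschwindigkeit: v(t) = -16·sin(2·t). Durch Ableiten von der Geschwindigkeit erhalten wir die Beschleunigung: a(t) = -32·cos(2·t). Die Ableitung von der Beschleunigung ergibt den Ruck: j(t) = 64·sin(2·t). Die Ableitung von dem Ruck ergibt den Snap: s(t) = 128·cos(2·t). Mit s(t) = 128·cos(2·t) und Einsetzen von t = pi/4, finden wir s = 0.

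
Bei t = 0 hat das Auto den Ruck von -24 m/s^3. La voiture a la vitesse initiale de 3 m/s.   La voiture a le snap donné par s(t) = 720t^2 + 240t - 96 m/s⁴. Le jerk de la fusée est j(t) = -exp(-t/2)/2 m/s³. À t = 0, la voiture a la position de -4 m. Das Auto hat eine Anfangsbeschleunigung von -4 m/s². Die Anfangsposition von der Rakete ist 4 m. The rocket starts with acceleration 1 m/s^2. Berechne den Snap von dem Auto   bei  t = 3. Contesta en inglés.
We have snap s(t) = 720·t^2 + 240·t - 96. Substituting t = 3: s(3) = 7104.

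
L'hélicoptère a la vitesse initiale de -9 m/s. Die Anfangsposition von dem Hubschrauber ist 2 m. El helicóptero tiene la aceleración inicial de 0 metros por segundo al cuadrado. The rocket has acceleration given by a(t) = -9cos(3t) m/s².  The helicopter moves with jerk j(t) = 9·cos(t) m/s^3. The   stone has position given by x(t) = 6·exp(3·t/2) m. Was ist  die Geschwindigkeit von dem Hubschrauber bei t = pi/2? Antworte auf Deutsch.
Wir müssen unsere Gleichung für den Ruck j(t) = 9·cos(t) 2-mal integrieren. Das Integral von dem Ruck, mit a(0) = 0, ergibt die Beschleunigung: a(t) = 9·sin(t). Mit ∫a(t)dt und Anwendung von v(0) = -9, finden wir v(t) = -9·cos(t). Wir haben die Geschwindigkeit v(t) = -9·cos(t). Durch Einsetzen von t = pi/2: v(pi/2) = 0.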